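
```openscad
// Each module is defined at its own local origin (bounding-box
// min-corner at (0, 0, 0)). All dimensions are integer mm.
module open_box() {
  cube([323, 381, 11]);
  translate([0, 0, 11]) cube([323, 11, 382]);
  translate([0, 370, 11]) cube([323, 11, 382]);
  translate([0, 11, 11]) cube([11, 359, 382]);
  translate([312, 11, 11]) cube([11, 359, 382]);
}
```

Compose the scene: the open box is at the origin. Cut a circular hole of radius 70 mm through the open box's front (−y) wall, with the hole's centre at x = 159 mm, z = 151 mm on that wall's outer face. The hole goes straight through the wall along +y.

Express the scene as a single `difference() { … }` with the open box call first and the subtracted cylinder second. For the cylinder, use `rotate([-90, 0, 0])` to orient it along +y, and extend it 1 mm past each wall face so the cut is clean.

difference() {
  open_box();
  translate([159, -1, 151]) rotate([-90, 0, 0]) cylinder(h = 13, r = 70);
}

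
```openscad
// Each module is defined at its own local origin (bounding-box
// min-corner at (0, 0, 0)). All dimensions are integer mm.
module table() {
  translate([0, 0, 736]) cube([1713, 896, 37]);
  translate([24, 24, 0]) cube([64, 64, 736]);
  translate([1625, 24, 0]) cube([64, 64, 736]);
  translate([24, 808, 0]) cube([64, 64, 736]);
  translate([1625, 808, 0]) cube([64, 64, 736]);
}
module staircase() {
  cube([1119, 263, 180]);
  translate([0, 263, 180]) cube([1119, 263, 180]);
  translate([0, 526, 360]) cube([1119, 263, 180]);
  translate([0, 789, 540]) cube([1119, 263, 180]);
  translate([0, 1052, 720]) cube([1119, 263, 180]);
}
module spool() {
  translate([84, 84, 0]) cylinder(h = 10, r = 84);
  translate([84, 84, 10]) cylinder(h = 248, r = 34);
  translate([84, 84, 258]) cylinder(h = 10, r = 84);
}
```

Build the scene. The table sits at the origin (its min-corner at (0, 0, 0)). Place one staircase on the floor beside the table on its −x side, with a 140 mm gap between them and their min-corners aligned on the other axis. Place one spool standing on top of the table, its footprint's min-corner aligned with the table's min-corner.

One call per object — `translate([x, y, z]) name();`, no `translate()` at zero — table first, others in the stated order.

table();
translate([-1259, 0, 0]) staircase();
translate([0, 0, 773]) spool();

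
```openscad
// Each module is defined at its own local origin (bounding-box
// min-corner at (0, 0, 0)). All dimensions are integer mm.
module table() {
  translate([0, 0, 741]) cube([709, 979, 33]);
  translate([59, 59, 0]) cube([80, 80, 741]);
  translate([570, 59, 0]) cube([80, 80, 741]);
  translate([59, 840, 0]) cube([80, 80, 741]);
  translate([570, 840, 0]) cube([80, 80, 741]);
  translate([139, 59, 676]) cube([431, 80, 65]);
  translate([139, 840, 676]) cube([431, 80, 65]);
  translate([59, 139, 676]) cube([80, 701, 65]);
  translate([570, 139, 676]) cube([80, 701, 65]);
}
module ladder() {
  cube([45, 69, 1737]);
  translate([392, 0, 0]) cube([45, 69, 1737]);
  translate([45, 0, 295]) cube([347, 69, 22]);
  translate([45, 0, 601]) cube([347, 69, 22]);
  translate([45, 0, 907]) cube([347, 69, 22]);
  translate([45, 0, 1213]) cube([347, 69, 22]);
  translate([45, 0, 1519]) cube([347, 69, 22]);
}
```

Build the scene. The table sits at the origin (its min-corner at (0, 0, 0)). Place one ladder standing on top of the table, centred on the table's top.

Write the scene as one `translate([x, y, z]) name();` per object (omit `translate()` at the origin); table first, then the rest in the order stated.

table();
translate([136, 455, 774]) ladder();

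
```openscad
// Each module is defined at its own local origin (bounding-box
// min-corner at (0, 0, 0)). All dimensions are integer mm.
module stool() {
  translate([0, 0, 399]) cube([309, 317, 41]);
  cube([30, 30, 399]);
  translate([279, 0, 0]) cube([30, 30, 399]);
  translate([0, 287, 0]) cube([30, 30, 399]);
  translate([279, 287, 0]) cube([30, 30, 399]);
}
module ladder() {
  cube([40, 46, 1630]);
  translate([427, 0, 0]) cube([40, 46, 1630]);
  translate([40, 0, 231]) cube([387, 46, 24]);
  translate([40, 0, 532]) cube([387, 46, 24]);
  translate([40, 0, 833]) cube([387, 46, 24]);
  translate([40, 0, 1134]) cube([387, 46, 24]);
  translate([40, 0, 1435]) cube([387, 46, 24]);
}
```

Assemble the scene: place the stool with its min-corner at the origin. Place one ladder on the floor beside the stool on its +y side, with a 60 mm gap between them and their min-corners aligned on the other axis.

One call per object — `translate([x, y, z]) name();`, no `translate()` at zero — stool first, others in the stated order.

stool();
translate([0, 377, 0]) ladder();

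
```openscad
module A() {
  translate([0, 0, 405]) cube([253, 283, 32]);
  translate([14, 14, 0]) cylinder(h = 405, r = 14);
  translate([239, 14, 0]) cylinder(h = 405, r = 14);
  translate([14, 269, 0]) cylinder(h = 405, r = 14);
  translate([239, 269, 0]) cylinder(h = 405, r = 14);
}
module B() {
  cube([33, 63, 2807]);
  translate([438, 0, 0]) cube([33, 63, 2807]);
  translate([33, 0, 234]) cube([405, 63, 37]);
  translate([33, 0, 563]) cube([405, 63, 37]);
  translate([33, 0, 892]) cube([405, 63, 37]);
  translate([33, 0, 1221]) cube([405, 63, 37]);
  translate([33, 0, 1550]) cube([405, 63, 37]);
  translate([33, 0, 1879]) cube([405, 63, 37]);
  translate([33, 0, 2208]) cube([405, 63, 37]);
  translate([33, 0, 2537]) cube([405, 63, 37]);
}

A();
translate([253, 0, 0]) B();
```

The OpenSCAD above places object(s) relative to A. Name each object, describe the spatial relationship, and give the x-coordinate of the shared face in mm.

The stool's +x face and the ladder's −x face are both at x = 253 mm.

A is a stool. B is a ladder. The ladder is against the stool's +x side, with their −y faces flush. The x-coordinate of the shared face is 253 mm.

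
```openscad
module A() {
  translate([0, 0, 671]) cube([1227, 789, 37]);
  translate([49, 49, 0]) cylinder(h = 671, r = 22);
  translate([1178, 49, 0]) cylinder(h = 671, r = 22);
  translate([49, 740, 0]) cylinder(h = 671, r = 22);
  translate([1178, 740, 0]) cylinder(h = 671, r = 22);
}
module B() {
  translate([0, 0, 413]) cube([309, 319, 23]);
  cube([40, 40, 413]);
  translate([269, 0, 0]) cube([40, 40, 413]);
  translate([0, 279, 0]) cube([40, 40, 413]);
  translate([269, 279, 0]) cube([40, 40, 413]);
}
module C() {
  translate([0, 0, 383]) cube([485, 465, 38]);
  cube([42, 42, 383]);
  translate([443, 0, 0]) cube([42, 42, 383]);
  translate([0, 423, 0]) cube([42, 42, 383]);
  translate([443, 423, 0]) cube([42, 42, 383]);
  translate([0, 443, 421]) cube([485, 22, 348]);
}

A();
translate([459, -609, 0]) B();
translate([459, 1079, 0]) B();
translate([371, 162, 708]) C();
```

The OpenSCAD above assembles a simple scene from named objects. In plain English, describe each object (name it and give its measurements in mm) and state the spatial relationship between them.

A is a rectangular dining table. The top is 1227×789×37 mm with its upper surface at z = 708 mm. It stands on four round legs of 44 mm diameter, each leg's bounding box inset 27 mm from the nearest pair of top edges, running from the floor to the underside of the top.

B is a simple wooden stool: a rectangular seat 309 mm (x) by 319 mm (y), 23 mm thick, top face at z = 436 mm, on four square legs, each 40×40 mm in cross-section. The legs rest on z = 0, each flush with a corner of the seat.

C is a chair. The seat is a 485×465×38 mm slab with its top at z = 421 mm, on four 42×42 mm corner legs (flush with the seat edges, standing on z = 0). A flat backrest 22 mm thick, 348 mm tall, spans the full seat width and rises from the seat top along its +y edge, rear face flush with the rear of the seat.

Two stools sit around the table at the −y, +y sides. The chair is on top of the table, centred.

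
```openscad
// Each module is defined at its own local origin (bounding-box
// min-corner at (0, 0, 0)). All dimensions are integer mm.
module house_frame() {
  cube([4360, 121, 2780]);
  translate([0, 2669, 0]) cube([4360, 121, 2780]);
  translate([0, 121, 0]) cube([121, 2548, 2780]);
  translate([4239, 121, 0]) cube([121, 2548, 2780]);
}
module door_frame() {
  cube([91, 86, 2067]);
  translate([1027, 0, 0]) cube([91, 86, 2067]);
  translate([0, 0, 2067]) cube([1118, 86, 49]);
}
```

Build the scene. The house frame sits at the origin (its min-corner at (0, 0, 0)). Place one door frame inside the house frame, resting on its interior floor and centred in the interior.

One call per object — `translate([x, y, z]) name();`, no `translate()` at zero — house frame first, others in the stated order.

house_frame();
translate([1621, 1352, 0]) door_frame();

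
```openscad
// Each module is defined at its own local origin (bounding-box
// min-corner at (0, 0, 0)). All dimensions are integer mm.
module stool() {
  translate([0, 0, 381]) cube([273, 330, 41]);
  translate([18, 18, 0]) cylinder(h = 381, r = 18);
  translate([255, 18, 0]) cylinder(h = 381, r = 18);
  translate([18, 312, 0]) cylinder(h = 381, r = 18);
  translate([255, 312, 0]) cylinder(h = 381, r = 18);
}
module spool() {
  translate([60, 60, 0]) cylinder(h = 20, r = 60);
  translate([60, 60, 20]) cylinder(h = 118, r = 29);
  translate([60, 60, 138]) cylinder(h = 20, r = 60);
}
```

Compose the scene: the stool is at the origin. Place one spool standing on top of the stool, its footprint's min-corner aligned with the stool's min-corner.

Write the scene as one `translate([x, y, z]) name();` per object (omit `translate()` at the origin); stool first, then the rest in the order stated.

stool();
translate([0, 0, 422]) spool();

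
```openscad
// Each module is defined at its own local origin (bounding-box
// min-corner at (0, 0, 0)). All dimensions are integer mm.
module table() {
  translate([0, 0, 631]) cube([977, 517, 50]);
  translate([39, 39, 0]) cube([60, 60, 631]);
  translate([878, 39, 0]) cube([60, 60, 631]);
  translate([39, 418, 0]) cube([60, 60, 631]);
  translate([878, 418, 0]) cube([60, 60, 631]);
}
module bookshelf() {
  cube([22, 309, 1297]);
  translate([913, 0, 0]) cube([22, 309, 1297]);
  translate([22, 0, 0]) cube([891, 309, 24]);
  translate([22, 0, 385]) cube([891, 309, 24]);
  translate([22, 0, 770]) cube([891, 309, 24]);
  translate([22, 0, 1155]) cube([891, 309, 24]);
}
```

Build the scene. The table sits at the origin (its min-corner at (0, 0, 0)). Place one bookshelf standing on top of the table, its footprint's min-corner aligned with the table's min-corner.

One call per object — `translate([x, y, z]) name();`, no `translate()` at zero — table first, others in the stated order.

table();
translate([0, 0, 681]) bookshelf();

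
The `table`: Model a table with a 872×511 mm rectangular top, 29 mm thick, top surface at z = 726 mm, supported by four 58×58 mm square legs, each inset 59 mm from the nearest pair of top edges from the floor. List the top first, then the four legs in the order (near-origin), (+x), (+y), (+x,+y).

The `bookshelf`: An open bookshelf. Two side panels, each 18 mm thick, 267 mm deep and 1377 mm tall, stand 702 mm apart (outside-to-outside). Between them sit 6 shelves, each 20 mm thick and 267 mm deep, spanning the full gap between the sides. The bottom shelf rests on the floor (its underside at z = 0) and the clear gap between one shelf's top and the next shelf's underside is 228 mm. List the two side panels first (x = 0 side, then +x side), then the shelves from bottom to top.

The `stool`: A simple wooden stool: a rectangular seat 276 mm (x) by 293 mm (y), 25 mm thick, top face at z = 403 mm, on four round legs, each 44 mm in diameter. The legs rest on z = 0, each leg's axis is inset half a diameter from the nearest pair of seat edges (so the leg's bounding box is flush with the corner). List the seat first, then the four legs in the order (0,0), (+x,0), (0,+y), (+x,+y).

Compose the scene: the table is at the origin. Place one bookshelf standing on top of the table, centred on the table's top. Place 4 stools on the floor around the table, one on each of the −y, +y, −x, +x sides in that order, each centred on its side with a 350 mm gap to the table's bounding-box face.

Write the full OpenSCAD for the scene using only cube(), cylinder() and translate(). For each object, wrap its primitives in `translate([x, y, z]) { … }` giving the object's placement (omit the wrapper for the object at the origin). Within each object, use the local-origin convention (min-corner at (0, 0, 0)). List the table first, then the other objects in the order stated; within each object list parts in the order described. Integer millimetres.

translate([0, 0, 697]) cube([872, 511, 29]);
translate([59, 59, 0]) cube([58, 58, 697]);
translate([755, 59, 0]) cube([58, 58, 697]);
translate([59, 394, 0]) cube([58, 58, 697]);
translate([755, 394, 0]) cube([58, 58, 697]);
translate([85, 122, 726]) {
  cube([18, 267, 1377]);
  translate([684, 0, 0]) cube([18, 267, 1377]);
  translate([18, 0, 0]) cube([666, 267, 20]);
  translate([18, 0, 248]) cube([666, 267, 20]);
  translate([18, 0, 496]) cube([666, 267, 20]);
  translate([18, 0, 744]) cube([666, 267, 20]);
  translate([18, 0, 992]) cube([666, 267, 20]);
  translate([18, 0, 1240]) cube([666, 267, 20]);
}
translate([298, -643, 0]) {
  translate([0, 0, 378]) cube([276, 293, 25]);
  translate([22, 22, 0]) cylinder(h = 378, r = 22);
  translate([254, 22, 0]) cylinder(h = 378, r = 22);
  translate([22, 271, 0]) cylinder(h = 378, r = 22);
  translate([254, 271, 0]) cylinder(h = 378, r = 22);
}
translate([298, 861, 0]) {
  translate([0, 0, 378]) cube([276, 293, 25]);
  translate([22, 22, 0]) cylinder(h = 378, r = 22);
  translate([254, 22, 0]) cylinder(h = 378, r = 22);
  translate([22, 271, 0]) cylinder(h = 378, r = 22);
  translate([254, 271, 0]) cylinder(h = 378, r = 22);
}
translate([-626, 109, 0]) {
  translate([0, 0, 378]) cube([276, 293, 25]);
  translate([22, 22, 0]) cylinder(h = 378, r = 22);
  translate([254, 22, 0]) cylinder(h = 378, r = 22);
  translate([22, 271, 0]) cylinder(h = 378, r = 22);
  translate([254, 271, 0]) cylinder(h = 378, r = 22);
}
translate([1222, 109, 0]) {
  translate([0, 0, 378]) cube([276, 293, 25]);
  translate([22, 22, 0]) cylinder(h = 378, r = 22);
  translate([254, 22, 0]) cylinder(h = 378, r = 22);
  translate([22, 271, 0]) cylinder(h = 378, r = 22);
  translate([254, 271, 0]) cylinder(h = 378, r = 22);
}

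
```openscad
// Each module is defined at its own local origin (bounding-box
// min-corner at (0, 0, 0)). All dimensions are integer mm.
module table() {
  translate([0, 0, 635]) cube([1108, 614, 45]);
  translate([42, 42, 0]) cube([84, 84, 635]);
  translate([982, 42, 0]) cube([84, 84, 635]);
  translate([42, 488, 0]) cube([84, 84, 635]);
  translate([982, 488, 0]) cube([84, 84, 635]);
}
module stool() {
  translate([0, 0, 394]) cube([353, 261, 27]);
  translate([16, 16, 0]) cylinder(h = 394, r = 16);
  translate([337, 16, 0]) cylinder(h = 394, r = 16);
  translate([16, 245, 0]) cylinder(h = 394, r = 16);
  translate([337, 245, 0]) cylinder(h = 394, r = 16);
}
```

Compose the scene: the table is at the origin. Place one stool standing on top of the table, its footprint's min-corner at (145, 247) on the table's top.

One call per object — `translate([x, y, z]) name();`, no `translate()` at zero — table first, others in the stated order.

table();
translate([145, 247, 680]) stool();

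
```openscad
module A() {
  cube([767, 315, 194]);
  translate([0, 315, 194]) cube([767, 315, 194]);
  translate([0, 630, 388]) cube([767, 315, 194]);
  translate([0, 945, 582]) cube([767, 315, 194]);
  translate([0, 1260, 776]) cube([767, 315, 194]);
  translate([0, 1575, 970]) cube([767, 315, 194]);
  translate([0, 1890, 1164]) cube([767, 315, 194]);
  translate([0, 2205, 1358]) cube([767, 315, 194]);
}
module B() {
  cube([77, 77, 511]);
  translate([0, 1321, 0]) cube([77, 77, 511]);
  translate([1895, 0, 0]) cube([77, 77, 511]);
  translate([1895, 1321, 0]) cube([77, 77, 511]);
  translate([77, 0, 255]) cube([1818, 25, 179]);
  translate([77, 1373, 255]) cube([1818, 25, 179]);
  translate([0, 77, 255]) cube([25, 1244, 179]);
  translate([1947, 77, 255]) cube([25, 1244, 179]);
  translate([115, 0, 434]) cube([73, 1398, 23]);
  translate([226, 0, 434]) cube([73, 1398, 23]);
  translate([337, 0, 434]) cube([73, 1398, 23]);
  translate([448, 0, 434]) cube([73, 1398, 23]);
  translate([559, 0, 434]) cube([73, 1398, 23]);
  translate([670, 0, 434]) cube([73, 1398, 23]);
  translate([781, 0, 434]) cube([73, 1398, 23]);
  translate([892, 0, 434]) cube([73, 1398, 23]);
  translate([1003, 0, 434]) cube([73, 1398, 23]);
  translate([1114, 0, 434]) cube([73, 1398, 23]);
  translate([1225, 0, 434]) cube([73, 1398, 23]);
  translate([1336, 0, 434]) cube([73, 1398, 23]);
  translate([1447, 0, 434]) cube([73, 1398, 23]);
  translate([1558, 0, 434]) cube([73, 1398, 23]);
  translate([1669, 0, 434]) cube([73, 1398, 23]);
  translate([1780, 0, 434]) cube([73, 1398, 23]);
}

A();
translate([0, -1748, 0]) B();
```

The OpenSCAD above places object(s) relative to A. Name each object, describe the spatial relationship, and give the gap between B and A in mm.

A is a staircase. B is a bed frame. The bed frame is on the floor beside the staircase on its −y side. The gap between the bed frame and the staircase is 350 mm.

The bed frame's nearest face is 350 mm from the staircase's −y face.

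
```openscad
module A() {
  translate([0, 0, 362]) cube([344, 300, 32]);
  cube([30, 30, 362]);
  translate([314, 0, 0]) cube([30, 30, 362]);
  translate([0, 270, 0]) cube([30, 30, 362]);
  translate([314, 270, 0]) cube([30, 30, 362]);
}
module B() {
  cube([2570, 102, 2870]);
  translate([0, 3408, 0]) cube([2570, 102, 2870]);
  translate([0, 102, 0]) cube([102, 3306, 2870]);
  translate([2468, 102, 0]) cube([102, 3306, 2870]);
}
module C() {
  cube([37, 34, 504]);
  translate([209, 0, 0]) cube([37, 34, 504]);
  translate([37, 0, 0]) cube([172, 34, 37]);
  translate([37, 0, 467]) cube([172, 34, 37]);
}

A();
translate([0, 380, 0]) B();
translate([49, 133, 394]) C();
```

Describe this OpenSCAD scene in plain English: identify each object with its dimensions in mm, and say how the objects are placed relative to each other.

A is a simple wooden stool: a rectangular seat 344 mm (x) by 300 mm (y), 32 mm thick, top face at z = 394 mm, on four square legs, each 30×30 mm in cross-section. The legs rest on z = 0, each flush with a corner of the seat.

B is a box-shaped house frame (walls only): outside footprint 2570×3510 mm, wall height 2870 mm, wall thickness 102 mm. The two y-facing walls run the full x-width; the two x-facing walls fit between the inner faces of the y-facing walls.

C is a picture frame with a 172×430 mm rectangular opening (x by z) and a uniform 37 mm border on every side. Frame depth is 34 mm along y. It is built from two vertical stiles running the full outside height and two horizontal rails spanning the gap between the stiles.

The house frame is on the floor beside the stool on its +y side. The picture frame is on top of the stool, centred.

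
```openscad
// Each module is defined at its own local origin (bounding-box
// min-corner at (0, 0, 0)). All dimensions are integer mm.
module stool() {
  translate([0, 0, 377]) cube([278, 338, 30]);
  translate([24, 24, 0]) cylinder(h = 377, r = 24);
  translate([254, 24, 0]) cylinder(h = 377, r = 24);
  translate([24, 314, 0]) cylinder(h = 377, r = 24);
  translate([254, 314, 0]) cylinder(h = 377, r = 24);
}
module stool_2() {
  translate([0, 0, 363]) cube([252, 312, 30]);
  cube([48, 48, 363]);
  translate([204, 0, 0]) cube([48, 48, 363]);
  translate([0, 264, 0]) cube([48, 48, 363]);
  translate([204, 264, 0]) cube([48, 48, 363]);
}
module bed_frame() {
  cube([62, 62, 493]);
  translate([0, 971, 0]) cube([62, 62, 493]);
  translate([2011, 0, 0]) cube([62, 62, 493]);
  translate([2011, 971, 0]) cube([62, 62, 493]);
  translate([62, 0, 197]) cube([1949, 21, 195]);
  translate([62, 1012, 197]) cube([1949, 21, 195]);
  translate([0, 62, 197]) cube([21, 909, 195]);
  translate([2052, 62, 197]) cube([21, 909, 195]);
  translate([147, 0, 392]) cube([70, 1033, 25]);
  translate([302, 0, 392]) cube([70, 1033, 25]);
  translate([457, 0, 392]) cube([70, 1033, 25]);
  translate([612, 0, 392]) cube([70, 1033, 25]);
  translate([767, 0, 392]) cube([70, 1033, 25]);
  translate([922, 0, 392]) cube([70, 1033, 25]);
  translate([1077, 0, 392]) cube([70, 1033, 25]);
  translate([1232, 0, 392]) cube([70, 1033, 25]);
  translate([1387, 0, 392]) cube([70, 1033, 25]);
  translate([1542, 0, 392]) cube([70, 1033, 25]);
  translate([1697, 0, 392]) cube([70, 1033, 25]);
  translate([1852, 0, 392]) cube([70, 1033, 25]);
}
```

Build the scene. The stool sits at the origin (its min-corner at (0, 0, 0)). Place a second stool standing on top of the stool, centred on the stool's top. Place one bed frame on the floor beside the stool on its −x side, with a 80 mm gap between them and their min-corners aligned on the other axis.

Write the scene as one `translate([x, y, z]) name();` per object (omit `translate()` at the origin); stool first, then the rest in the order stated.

stool();
translate([13, 13, 407]) stool_2();
translate([-2153, 0, 0]) bed_frame();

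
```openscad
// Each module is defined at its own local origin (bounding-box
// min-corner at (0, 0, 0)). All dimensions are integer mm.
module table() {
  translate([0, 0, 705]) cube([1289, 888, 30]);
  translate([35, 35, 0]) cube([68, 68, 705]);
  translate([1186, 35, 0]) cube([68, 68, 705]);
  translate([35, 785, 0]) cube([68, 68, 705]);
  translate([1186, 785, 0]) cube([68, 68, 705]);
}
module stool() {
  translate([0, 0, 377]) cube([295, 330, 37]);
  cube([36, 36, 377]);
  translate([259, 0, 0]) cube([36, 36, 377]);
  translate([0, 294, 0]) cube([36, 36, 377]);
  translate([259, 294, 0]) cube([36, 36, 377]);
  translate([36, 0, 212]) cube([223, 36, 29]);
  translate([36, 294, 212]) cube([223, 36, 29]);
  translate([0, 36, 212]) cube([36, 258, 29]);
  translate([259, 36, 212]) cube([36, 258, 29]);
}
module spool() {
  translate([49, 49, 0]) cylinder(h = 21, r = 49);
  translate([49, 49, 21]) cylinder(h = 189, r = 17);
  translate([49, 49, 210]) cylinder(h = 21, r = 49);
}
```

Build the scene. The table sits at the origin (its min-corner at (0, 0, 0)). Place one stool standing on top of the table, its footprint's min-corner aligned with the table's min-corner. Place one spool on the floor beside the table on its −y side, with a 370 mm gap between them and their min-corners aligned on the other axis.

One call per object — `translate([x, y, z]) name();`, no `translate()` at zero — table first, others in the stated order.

table();
translate([0, 0, 735]) stool();
translate([0, -468, 0]) spool();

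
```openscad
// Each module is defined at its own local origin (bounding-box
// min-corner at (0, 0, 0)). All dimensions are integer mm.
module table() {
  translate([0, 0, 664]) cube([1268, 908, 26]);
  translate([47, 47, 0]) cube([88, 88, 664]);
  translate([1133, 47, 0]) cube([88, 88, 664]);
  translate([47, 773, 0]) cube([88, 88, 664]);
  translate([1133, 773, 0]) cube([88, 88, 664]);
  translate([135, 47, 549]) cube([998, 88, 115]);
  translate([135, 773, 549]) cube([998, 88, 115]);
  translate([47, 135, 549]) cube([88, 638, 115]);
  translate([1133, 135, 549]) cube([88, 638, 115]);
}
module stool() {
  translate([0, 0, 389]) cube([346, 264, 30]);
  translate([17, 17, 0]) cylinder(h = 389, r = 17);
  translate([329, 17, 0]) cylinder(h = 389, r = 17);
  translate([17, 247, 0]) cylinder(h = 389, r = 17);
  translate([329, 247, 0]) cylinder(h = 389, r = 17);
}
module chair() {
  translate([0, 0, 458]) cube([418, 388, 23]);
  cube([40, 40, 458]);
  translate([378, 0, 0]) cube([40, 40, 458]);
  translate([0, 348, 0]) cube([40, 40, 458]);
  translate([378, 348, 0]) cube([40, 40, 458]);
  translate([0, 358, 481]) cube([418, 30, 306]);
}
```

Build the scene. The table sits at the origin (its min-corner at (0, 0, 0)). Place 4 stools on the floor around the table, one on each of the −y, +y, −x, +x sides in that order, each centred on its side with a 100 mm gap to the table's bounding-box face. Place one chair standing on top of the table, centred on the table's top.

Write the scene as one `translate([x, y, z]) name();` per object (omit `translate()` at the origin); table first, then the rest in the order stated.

table();
translate([461, -364, 0]) stool();
translate([461, 1008, 0]) stool();
translate([-446, 322, 0]) stool();
translate([1368, 322, 0]) stool();
translate([425, 260, 690]) chair();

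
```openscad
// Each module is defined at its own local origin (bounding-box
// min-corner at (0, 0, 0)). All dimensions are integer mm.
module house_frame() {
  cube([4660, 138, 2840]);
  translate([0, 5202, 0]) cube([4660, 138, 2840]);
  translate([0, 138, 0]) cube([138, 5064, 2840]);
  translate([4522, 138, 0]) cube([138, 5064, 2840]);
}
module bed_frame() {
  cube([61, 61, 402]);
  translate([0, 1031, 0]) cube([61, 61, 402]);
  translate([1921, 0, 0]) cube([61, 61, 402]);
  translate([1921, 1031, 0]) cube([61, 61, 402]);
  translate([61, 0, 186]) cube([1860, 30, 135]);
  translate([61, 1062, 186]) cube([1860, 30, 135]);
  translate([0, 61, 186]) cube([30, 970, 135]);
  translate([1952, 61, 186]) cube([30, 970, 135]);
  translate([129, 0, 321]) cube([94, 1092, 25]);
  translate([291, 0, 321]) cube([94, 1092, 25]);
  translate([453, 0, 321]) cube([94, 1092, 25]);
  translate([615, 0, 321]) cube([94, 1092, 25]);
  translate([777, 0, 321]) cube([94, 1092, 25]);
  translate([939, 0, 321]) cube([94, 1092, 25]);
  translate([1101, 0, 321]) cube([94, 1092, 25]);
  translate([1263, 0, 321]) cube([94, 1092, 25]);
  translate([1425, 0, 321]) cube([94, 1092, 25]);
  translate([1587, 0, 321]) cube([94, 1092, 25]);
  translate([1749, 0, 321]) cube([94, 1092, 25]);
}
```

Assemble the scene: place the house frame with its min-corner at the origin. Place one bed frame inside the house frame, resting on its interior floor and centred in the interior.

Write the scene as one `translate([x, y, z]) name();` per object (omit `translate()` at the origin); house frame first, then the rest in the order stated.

house_frame();
translate([1339, 2124, 0]) bed_frame();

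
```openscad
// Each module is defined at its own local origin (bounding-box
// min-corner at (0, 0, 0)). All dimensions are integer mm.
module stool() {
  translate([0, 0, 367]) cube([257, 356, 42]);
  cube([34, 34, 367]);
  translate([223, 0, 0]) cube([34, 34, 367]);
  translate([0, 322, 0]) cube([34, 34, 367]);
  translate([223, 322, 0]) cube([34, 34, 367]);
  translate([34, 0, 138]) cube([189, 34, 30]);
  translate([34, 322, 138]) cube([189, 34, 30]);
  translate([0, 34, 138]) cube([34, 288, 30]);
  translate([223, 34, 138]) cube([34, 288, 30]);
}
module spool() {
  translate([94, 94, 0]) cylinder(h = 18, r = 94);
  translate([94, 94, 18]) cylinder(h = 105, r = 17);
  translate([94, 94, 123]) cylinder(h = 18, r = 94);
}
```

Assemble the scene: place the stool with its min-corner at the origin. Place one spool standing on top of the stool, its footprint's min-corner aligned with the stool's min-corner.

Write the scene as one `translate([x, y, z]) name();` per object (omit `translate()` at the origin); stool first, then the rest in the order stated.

stool();
translate([0, 0, 409]) spool();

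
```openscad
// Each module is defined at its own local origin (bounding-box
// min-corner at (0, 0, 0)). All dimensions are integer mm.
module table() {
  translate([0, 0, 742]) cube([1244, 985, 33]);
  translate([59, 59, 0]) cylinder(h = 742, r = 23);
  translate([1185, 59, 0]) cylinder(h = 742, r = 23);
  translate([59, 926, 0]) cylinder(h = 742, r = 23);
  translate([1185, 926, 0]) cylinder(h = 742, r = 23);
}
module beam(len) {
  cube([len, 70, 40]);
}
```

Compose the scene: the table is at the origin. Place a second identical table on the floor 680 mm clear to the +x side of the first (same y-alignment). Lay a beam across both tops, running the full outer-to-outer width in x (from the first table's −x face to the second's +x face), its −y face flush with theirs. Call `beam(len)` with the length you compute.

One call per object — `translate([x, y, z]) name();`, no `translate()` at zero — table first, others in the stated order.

table();
translate([1924, 0, 0]) table();
translate([0, 0, 775]) beam(3168);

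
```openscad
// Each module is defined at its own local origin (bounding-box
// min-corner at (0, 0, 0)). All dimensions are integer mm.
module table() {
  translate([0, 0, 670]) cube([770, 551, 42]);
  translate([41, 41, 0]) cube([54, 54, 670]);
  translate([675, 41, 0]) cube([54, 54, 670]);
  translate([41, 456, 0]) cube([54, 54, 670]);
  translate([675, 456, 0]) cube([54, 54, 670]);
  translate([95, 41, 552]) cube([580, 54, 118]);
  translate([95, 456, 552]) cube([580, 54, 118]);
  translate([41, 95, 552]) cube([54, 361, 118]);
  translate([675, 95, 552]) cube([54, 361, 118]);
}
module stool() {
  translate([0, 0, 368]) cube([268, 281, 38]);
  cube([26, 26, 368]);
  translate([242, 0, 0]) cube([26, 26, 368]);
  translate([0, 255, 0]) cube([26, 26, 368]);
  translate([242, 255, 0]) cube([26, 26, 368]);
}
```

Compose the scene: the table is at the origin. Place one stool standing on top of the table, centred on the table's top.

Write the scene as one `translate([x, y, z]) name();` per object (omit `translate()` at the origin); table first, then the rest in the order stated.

table();
translate([251, 135, 712]) stool();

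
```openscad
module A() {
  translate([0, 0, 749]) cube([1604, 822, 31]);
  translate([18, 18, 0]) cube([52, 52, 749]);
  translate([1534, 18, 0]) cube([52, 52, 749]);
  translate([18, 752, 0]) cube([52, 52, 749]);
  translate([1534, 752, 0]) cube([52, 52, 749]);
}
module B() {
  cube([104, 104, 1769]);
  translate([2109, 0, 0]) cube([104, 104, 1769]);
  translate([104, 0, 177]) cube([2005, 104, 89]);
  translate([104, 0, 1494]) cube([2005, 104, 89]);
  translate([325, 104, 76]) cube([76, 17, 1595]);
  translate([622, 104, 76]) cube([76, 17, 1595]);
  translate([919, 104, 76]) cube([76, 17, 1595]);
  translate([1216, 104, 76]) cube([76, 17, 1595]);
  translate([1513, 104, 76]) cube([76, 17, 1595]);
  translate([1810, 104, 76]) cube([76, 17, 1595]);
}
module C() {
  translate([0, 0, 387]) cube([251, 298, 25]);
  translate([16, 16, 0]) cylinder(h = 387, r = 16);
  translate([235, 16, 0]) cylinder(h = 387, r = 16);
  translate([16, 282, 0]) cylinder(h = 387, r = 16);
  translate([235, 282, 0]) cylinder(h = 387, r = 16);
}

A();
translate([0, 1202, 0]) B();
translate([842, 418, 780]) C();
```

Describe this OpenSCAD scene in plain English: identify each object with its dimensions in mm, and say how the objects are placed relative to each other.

A is a rectangular dining table. The top is 1604×822×31 mm with its upper surface at z = 780 mm. It stands on four 52×52 mm square legs, each inset 18 mm from the nearest pair of top edges, running from the floor to the underside of the top.

B is a fence section. Two 104×104 mm posts, 1769 mm tall, stand on the floor with a clear span of 2005 mm between their inner faces. Two horizontal rails of 104×89 mm section span the gap between the posts with their undersides at z = 177 mm and z = 1494 mm, flush with the posts' −y face. 6 pickets, each 76 mm wide, 17 mm thick and 1595 mm tall, are fixed to the +y face of the rails with their bottoms at z = 76 mm, evenly spaced across the span with equal gaps (rounded down to the nearest mm) at the −x end and between each pair — any rounding remainder accumulates at the +x end.

C is a four-legged stool. The seat is a 251×298×25 mm slab whose top surface is at z = 412 mm; four round legs, each 32 mm in diameter, run from the floor (z = 0) to the underside of the seat, each leg's axis is inset half a diameter from the nearest pair of seat edges (so the leg's bounding box is flush with the corner).

The fence section is on the floor beside the table on its +y side. The stool is on top of the table.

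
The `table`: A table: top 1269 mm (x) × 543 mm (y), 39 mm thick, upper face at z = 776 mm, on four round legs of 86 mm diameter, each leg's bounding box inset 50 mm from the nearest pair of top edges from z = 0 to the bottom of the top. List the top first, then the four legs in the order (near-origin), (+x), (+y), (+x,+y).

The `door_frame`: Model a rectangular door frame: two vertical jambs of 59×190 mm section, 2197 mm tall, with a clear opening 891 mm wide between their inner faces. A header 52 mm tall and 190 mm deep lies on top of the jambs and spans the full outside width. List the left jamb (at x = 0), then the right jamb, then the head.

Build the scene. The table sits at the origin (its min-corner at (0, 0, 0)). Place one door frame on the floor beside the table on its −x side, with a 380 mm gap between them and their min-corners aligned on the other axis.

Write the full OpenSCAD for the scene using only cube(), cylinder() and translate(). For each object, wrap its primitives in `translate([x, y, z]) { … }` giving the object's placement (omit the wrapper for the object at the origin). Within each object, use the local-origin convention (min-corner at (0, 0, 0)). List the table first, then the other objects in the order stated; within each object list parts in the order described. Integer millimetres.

translate([0, 0, 737]) cube([1269, 543, 39]);
translate([93, 93, 0]) cylinder(h = 737, r = 43);
translate([1176, 93, 0]) cylinder(h = 737, r = 43);
translate([93, 450, 0]) cylinder(h = 737, r = 43);
translate([1176, 450, 0]) cylinder(h = 737, r = 43);
translate([-1389, 0, 0]) {
  cube([59, 190, 2197]);
  translate([950, 0, 0]) cube([59, 190, 2197]);
  translate([0, 0, 2197]) cube([1009, 190, 52]);
}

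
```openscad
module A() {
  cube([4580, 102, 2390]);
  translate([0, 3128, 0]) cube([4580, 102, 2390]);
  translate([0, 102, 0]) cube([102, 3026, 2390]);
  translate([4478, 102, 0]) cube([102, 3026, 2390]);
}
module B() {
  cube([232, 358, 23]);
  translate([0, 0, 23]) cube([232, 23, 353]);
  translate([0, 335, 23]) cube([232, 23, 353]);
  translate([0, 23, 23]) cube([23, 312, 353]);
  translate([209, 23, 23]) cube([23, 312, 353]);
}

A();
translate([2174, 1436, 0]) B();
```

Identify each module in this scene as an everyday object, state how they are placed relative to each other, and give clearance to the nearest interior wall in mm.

A is a house frame. B is an open box. The open box sits inside the house frame, centred. The clearance to the nearest interior wall is 1334 mm.

Clearances: x = 2072, y = 1334; minimum 1334 mm.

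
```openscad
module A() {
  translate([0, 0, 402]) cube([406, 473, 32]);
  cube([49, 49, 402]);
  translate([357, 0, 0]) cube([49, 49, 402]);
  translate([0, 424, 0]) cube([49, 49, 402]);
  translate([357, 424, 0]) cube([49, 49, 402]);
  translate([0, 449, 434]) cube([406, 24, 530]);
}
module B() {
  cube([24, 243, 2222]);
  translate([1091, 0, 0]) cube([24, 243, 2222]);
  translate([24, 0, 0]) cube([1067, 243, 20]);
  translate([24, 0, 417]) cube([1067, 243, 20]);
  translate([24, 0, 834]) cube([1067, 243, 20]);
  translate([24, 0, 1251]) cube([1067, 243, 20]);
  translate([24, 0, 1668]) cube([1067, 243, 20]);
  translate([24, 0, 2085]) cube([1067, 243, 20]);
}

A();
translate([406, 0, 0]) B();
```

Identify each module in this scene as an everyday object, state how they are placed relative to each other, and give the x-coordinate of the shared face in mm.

The chair's +x face and the bookshelf's −x face are both at x = 406 mm.

A is a chair. B is a bookshelf. The bookshelf is against the chair's +x side, with their −y faces flush. The x-coordinate of the shared face is 406 mm.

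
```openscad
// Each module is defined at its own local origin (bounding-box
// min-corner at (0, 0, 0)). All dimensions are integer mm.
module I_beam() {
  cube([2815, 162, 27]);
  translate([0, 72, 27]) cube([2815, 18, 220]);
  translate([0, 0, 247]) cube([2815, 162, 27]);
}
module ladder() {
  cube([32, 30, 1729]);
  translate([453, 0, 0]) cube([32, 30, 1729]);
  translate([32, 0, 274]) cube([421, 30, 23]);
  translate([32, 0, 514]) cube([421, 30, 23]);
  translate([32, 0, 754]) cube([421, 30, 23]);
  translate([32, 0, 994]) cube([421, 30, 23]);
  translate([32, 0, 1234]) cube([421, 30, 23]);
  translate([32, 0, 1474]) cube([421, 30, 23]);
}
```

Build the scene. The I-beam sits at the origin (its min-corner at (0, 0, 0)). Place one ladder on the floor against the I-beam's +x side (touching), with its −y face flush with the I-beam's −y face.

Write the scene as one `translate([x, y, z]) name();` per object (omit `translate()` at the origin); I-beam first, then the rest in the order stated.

I_beam();
translate([2815, 0, 0]) ladder();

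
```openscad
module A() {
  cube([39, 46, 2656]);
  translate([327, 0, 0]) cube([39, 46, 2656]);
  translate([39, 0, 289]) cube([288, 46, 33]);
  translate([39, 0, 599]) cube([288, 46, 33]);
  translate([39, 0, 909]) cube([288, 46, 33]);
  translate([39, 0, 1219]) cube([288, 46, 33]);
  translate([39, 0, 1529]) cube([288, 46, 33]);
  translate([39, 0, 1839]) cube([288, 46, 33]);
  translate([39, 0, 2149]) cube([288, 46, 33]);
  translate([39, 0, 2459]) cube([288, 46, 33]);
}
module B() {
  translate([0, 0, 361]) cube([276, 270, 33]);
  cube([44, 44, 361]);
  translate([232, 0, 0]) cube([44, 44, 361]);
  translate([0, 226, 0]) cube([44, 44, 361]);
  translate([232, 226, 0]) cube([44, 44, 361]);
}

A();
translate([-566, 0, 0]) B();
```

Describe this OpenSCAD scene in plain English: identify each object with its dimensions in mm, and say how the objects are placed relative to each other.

A is a straight ladder. Two 39×46 mm vertical rails, 2656 mm tall, stand 366 mm apart (outside-to-outside) with their front faces coplanar on the −y side. 8 rungs, each 46 mm deep and 33 mm tall, span between the inner faces of the rails, front faces flush with the rails. The lowest rung's underside is at z = 289 mm and rungs are spaced 310 mm apart (underside to underside).

B is a simple wooden stool: a rectangular seat 276 mm (x) by 270 mm (y), 33 mm thick, top face at z = 394 mm, on four square legs, each 44×44 mm in cross-section. The legs rest on z = 0, each flush with a corner of the seat.

The stool is on the floor beside the ladder on its −x side.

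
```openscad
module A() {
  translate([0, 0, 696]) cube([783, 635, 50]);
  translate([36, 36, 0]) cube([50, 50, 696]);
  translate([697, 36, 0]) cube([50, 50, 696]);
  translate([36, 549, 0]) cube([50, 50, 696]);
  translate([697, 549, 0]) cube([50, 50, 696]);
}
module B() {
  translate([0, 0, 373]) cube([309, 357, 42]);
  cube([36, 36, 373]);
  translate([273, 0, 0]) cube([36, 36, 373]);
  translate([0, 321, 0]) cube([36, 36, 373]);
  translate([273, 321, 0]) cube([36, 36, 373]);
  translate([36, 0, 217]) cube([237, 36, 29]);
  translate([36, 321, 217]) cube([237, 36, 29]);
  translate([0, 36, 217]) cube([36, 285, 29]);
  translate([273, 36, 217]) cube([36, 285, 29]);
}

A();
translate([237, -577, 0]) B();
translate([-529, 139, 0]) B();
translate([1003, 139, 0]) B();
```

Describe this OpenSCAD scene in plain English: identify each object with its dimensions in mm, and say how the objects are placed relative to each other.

A is a table with a 783×635 mm rectangular top, 50 mm thick, top surface at z = 746 mm, supported by four 50×50 mm square legs, each inset 36 mm from the nearest pair of top edges, running from the floor.

B is a four-legged stool. The seat is 309×357 mm, 42 mm thick, top at z = 415 mm. It stands on four square legs, each 36×36 mm in cross-section, from z = 0 to the seat underside, each flush with a corner of the seat. Four stretchers, 36 mm wide and 29 mm tall, connect adjacent legs with their undersides at z = 217 mm, each running between the inner faces of the legs it joins and aligned with the legs' outer faces on the other axis.

Three stools sit around the table at the −y, −x, +x sides.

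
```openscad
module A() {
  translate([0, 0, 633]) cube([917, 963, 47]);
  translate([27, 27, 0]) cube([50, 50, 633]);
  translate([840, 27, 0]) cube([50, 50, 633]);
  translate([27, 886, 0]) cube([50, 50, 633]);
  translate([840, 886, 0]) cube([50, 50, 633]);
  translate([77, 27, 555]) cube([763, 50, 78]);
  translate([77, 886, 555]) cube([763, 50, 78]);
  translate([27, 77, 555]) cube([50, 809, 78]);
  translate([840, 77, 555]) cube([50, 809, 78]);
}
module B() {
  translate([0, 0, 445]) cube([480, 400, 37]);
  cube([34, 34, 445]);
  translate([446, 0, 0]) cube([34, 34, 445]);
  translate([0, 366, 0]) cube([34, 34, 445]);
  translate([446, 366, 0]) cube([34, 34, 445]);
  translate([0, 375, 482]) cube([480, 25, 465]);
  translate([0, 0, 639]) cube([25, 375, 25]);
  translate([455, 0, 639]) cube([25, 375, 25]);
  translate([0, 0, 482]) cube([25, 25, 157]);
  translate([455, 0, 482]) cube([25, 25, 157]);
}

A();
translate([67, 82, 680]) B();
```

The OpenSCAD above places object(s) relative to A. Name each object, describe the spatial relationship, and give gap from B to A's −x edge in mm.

A is a table. B is a chair. The chair is on top of the table. The gap from the chair to the table's −x edge is 67 mm.

The chair's min-x is at 67; the table's min-x is 0; gap = 67 mm.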